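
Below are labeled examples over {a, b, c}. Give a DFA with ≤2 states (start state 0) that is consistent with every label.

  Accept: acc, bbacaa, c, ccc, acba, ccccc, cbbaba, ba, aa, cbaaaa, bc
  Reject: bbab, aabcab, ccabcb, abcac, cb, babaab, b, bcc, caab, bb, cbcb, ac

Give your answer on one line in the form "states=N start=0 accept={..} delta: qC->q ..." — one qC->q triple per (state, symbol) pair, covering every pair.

states=2 start=0 accept={1} delta: 0a->1 0b->0 0c->1 1a->1 1b->0 1c->0

Fold the examples into a partial DFA from state 0: repeatedly fix the first undefined (state, symbol) met by the shortest-then-alphabetical prefix, trying targets in increasing order and rejecting any under which an Accept and a Reject string meet in one state with the same remainder; add a state when all current targets are rejected. Accepting states are where Accept strings end.
a: 0a undefined. 0a->0: no, c/ac meet in 0 with "c" left. Open state 1: 0a->1.
b: 0b undefined. 0b->0: ok.
c: 0c undefined. 0c->0: no, c/cb meet in 0. 0c->1: ok.
aa: 1a undefined. 1a->0: no, aa/aabcab meet in 0. 1a->1: ok.
ab: 1b undefined. 1b->0: ok.
ac: 1c undefined. 1c->0: ok.
All examples now run through 2 states with every (state, symbol) defined. Accept strings end in {1}, Reject strings end in {0}; accept={1}.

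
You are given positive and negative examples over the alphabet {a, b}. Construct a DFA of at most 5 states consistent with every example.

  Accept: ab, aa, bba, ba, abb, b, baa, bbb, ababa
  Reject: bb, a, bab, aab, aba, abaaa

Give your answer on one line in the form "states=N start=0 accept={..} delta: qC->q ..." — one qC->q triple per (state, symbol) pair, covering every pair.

Fold the examples into a partial DFA from state 0: repeatedly fix the first undefined (state, symbol) met by the shortest-then-alphabetical prefix, trying targets in increasing order and rejecting any under which an Accept and a Reject string meet in one state with the same remainder; add a state when all current targets are rejected. Accepting states are where Accept strings end.
a: 0a undefined. 0a->0: no, ab/aab meet in 0 with "b" left. Open state 1: 0a->1.
b: 0b undefined. 0b->0: no, ab/bab meet in 1 with "b" left. 0b->1: no, ab/bb meet in 1 with "b" left. Open state 2: 0b->2.
aa: 1a undefined. 1a->0: no, b/aab meet in 2. 1a->1: no, ab/aab meet in 1 with "b" left. 1a->2: ok.
ab: 1b undefined. 1b->0: no, ba/abaaa meet in 2 with "a" left. 1b->1: no, ab/a meet in 1. 1b->2: no, ba/aba meet in 2 with "a" left. Open state 3: 1b->3.
ba: 2a undefined. 2a->0: no, aa/bab meet in 2. 2a->1: no, ab/bab meet in 3. 2a->2: ok.
bb: 2b undefined. 2b->0: no, bba/a meet in 1. 2b->1: ok.
aba: 3a undefined. 3a->0: no, aa/abaaa meet in 2. 3a->1: no, aa/abaaa meet in 2. 3a->2: no, aa/aba meet in 2. 3a->3: no, ab/aba meet in 3. Open state 4: 3a->4.
abb: 3b undefined. 3b->0: ok.
abaa: 4a undefined. 4a->0: ok.
abab: 4b undefined. 4b->0: no, ababa/bb meet in 1. 4b->1: ok.
All examples now run through 5 states with every (state, symbol) defined. Accept strings end in {0,2,3}, Reject strings end in {1,4}; accept={0,2,3}.

states=5 start=0 accept={0,2,3} delta: 0a->1 0b->2 1a->2 1b->3 2a->2 2b->1 3a->4 3b->0 4a->0 4b->1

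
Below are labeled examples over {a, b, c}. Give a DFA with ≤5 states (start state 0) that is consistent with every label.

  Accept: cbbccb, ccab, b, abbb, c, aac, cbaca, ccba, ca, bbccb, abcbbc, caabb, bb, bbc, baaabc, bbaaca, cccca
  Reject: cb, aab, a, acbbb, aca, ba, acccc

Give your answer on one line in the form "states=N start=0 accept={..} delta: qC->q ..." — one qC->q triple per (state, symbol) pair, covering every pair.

states=5 start=0 accept={0,2,4} delta: 0a->1 0b->0 0c->2 1a->2 1b->0 1c->3 2a->0 2b->1 2c->4 3a->1 3b->3 3c->1 4a->0 4b->2 4c->0

Grow the machine one transition at a time. Run the examples from 0; the earliest place one falls off (shortest prefix, ties alphabetical) gets sent to the lowest-numbered state that keeps every Accept/Reject pair distinguishable — a pair clashes when both reach the same state with identical unread suffix — and to a fresh state only if none does.
a: 0a undefined. 0a->0: no, b/aab meet in 0 with "b" left. Open state 1: 0a->1.
b: 0b undefined. 0b->0: ok.
c: 0c undefined. 0c->0: no, cbbccb/cb meet in 0. 0c->1: no, c/a meet in 1. Open state 2: 0c->2.
aa: 1a undefined. 1a->0: no, b/aab meet in 0. 1a->1: no, bbaaca/aca meet in 1 with "ca" left. 1a->2: ok.
ab: 1b undefined. 1b->0: ok.
ac: 1c undefined. 1c->0: no, b/acbbb meet in 0. 1c->1: no, b/acbbb meet in 0. 1c->2: no, ca/aca meet in 2 with "a" left. Open state 3: 1c->3.
ca: 2a undefined. 2a->0: ok.
cb: 2b undefined. 2b->0: no, b/cb meet in 0. 2b->1: ok.
cc: 2c undefined. 2c->0: no, cbaca/cb meet in 1. 2c->1: no, ccab/cb meet in 1. 2c->2: no, cbbccb/cb meet in 1. 2c->3: no, cbaca/aca meet in 3 with "a" left. Open state 4: 2c->4.
aca: 3a undefined. 3a->0: no, b/aca meet in 0. 3a->1: ok.
acb: 3b undefined. 3b->0: no, b/acbbb meet in 0. 3b->1: no, b/acbbb meet in 0. 3b->2: no, b/acbbb meet in 0. 3b->3: ok.
acc: 3c undefined. 3c->0: no, aac/acccc meet in 4. 3c->1: ok.
cca: 4a undefined. 4a->0: ok.
ccb: 4b undefined. 4b->0: no, ccba/cb meet in 1. 4b->1: no, cbbccb/cb meet in 1. 4b->2: ok.
ccc: 4c undefined. 4c->0: ok.
All examples now run through 5 states with every (state, symbol) defined. Accept strings end in {0,2,4}, Reject strings end in {1,3}; accept={0,2,4}.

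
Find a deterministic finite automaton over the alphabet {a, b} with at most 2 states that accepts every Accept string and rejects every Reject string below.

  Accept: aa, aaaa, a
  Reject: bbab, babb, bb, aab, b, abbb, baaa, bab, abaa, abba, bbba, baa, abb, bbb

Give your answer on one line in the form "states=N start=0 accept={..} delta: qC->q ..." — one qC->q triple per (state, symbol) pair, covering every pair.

states=2 start=0 accept={0} delta: 0a->0 0b->1 1a->1 1b->1

Fold the examples into a partial DFA from state 0: repeatedly fix the first undefined (state, symbol) met by the shortest-then-alphabetical prefix, trying targets in increasing order and rejecting any under which an Accept and a Reject string meet in one state with the same remainder; add a state when all current targets are rejected. Accepting states are where Accept strings end.
a: 0a undefined. 0a->0: ok.
b: 0b undefined. 0b->0: no, aa/bbab meet in 0. Open state 1: 0b->1.
ba: 1a undefined. 1a->0: no, aa/baaa meet in 0. 1a->1: ok.
bb: 1b undefined. 1b->0: no, aa/bb meet in 0. 1b->1: ok.
All examples now run through 2 states with every (state, symbol) defined. Accept strings end in {0}, Reject strings end in {1}; accept={0}.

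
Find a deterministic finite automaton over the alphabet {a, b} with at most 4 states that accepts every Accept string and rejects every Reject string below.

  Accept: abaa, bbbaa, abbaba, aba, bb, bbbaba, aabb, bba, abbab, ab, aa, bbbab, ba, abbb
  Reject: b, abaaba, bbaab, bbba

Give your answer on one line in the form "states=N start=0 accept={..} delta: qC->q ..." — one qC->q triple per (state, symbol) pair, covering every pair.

Grow the machine one transition at a time. Run the examples from 0; the earliest place one falls off (shortest prefix, ties alphabetical) gets sent to the lowest-numbered state that keeps every Accept/Reject pair distinguishable — a pair clashes when both reach the same state with identical unread suffix — and to a fresh state only if none does.
a: 0a undefined. 0a->0: no, ab/b meet in 0 with "b" left. Open state 1: 0a->1.
b: 0b undefined. 0b->0: no, bb/b meet in 0. 0b->1: ok.
aa: 1a undefined. 1a->0: ok.
ab: 1b undefined. 1b->0: no, abaa/abaaba meet in 0. 1b->1: no, abaa/b meet in 1. Open state 2: 1b->2.
aba: 2a undefined. 2a->0: no, abaa/b meet in 1. 2a->1: no, abaa/abaaba meet in 0. 2a->2: ok.
abb: 2b undefined. 2b->0: no, bbbaa/bbaab meet in 0. 2b->1: no, bbbaa/b meet in 1. 2b->2: no, abaa/abaaba meet in 2. Open state 3: 2b->3.
abba: 3a undefined. 3a->0: no, bbbaa/b meet in 1. 3a->1: ok.
abbb: 3b undefined. 3b->0: ok.
All examples now run through 4 states with every (state, symbol) defined. Accept strings end in {0,2}, Reject strings end in {1,3}; accept={0,2}.

states=4 start=0 accept={0,2} delta: 0a->1 0b->1 1a->0 1b->2 2a->2 2b->3 3a->1 3b->0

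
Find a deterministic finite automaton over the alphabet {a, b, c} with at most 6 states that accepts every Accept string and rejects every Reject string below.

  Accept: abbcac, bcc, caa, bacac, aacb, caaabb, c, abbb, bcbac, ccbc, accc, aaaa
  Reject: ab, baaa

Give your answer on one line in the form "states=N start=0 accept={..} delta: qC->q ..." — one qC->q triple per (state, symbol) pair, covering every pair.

states=3 start=0 accept={0,2} delta: 0a->0 0b->1 0c->2 1a->1 1b->2 1c->0 2a->0 2b->0 2c->0

State merging on the prefix tree: take the shortest (then alphabetical) example prefix whose next move is undefined and point that move at state 0, else 1, else 2, ...; a target is out if some Accept/Reject pair would then sit in one state with the same input left (inseparable). If every existing state is out, open a new one.
a: 0a undefined. 0a->0: ok.
b: 0b undefined. 0b->0: no, abbb/ab meet in 0. Open state 1: 0b->1.
c: 0c undefined. 0c->0: no, aacb/ab meet in 1. 0c->1: no, c/ab meet in 1. Open state 2: 0c->2.
ba: 1a undefined. 1a->0: no, aaaa/baaa meet in 0. 1a->1: ok.
bc: 1c undefined. 1c->0: ok.
ca: 2a undefined. 2a->0: ok.
cc: 2c undefined. 2c->0: ok.
abb: 1b undefined. 1b->0: no, abbb/ab meet in 1. 1b->1: no, caaabb/ab meet in 1. 1b->2: ok.
aacb: 2b undefined. 2b->0: ok.
All examples now run through 3 states with every (state, symbol) defined. Accept strings end in {0,2}, Reject strings end in {1}; accept={0,2}.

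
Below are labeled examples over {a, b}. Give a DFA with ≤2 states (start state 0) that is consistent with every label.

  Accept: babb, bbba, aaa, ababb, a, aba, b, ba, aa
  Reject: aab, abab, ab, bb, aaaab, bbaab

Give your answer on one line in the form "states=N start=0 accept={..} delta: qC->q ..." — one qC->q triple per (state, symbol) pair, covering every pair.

Fold the examples into a partial DFA from state 0: repeatedly fix the first undefined (state, symbol) met by the shortest-then-alphabetical prefix, trying targets in increasing order and rejecting any under which an Accept and a Reject string meet in one state with the same remainder; add a state when all current targets are rejected. Accepting states are where Accept strings end.
a: 0a undefined. 0a->0: no, b/aab meet in 0 with "b" left. Open state 1: 0a->1.
b: 0b undefined. 0b->0: no, b/bb meet in 0. 0b->1: ok.
aa: 1a undefined. 1a->0: no, babb/ab meet in 1 with "b" left. 1a->1: ok.
ab: 1b undefined. 1b->0: ok.
All examples now run through 2 states with every (state, symbol) defined. Accept strings end in {1}, Reject strings end in {0}; accept={1}.

states=2 start=0 accept={1} delta: 0a->1 0b->1 1a->1 1b->0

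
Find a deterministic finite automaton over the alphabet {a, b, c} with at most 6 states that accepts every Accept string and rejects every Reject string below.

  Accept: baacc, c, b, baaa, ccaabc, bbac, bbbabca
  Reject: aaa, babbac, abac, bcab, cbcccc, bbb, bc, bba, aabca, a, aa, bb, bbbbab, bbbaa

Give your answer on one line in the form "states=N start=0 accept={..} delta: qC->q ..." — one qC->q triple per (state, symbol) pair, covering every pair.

states=5 start=0 accept={1} delta: 0a->0 0b->1 0c->1 1a->1 1b->2 1c->2 2a->2 2b->3 2c->1 3a->4 3b->1 3c->1 4a->0 4b->0 4c->0

Grow the machine one transition at a time. Run the examples from 0; the earliest place one falls off (shortest prefix, ties alphabetical) gets sent to the lowest-numbered state that keeps every Accept/Reject pair distinguishable — a pair clashes when both reach the same state with identical unread suffix — and to a fresh state only if none does.
a: 0a undefined. 0a->0: ok.
b: 0b undefined. 0b->0: no, c/babbac meet in 0 with "c" left. Open state 1: 0b->1.
c: 0c undefined. 0c->0: no, c/aaa meet in 0. 0c->1: ok.
ba: 1a undefined. 1a->0: no, baacc/bc meet in 1 with "c" left. 1a->1: ok.
bb: 1b undefined. 1b->0: no, c/bbb meet in 1. 1b->1: no, c/bbb meet in 1. Open state 2: 1b->2.
bc: 1c undefined. 1c->0: no, baacc/bcab meet in 1. 1c->1: no, baacc/abac meet in 1. 1c->2: ok.
bba: 2a undefined. 2a->0: no, c/bcab meet in 1. 2a->1: no, c/bba meet in 1. 2a->2: ok.
bbb: 2b undefined. 2b->0: no, c/babbac meet in 1. 2b->1: no, c/bcab meet in 1. 2b->2: no, baacc/babbac meet in 2 with "c" left. Open state 3: 2b->3.
cbc: 2c undefined. 2c->0: no, baacc/aaa meet in 0. 2c->1: ok.
bbba: 3a undefined. 3a->0: no, baacc/babbac meet in 1. 3a->1: no, baacc/bbbaa meet in 1. 3a->2: no, baacc/babbac meet in 1. 3a->3: no, ccaabc/babbac meet in 3 with "c" left. Open state 4: 3a->4.
bbbb: 3b undefined. 3b->0: no, baacc/bbbbab meet in 1. 3b->1: ok.
bbbaa: 4a undefined. 4a->0: ok.
bbbab: 4b undefined. 4b->0: ok.
babbac: 4c undefined. 4c->0: ok.
ccaabc: 3c undefined. 3c->0: no, ccaabc/aaa meet in 0. 3c->1: ok.
All examples now run through 5 states with every (state, symbol) defined. Accept strings end in {1}, Reject strings end in {0,2,3}; accept={1}.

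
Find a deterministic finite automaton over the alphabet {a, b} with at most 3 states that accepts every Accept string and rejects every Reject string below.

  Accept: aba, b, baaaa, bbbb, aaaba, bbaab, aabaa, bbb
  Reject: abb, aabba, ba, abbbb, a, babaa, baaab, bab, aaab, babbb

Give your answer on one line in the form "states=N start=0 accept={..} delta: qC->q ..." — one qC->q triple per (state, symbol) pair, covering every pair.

states=2 start=0 accept={0} delta: 0a->1 0b->0 1a->0 1b->1

Fold the examples into a partial DFA from state 0: repeatedly fix the first undefined (state, symbol) met by the shortest-then-alphabetical prefix, trying targets in increasing order and rejecting any under which an Accept and a Reject string meet in one state with the same remainder; add a state when all current targets are rejected. Accepting states are where Accept strings end.
a: 0a undefined. 0a->0: no, aba/ba meet in 0 with "ba" left. Open state 1: 0a->1.
b: 0b undefined. 0b->0: ok.
aa: 1a undefined. 1a->0: ok.
ab: 1b undefined. 1b->0: no, aba/aabba meet in 1. 1b->1: ok.
All examples now run through 2 states with every (state, symbol) defined. Accept strings end in {0}, Reject strings end in {1}; accept={0}.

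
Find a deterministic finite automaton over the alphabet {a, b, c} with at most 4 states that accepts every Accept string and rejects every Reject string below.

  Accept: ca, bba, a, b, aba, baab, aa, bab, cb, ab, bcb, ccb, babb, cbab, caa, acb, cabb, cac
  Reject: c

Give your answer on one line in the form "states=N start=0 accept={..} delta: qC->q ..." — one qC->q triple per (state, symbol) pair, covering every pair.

State merging on the prefix tree: take the shortest (then alphabetical) example prefix whose next move is undefined and point that move at state 0, else 1, else 2, ...; a target is out if some Accept/Reject pair would then sit in one state with the same input left (inseparable). If every existing state is out, open a new one.
a: 0a undefined. 0a->0: ok.
b: 0b undefined. 0b->0: ok.
c: 0c undefined. 0c->0: no, ca/c meet in 0. Open state 1: 0c->1.
ca: 1a undefined. 1a->0: no, cac/c meet in 1. 1a->1: no, ca/c meet in 1. Open state 2: 1a->2.
cb: 1b undefined. 1b->0: ok.
cc: 1c undefined. 1c->0: ok.
caa: 2a undefined. 2a->0: ok.
cab: 2b undefined. 2b->0: ok.
cac: 2c undefined. 2c->0: ok.
All examples now run through 3 states with every (state, symbol) defined. Accept strings end in {0,2}, Reject strings end in {1}; accept={0,2}.

states=3 start=0 accept={0,2} delta: 0a->0 0b->0 0c->1 1a->2 1b->0 1c->0 2a->0 2b->0 2c->0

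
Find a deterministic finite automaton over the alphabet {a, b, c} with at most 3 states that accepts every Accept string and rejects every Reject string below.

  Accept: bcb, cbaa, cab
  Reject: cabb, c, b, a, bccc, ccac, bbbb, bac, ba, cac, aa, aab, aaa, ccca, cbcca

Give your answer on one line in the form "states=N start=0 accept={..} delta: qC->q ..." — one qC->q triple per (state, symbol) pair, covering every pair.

states=3 start=0 accept={2} delta: 0a->0 0b->0 0c->1 1a->1 1b->2 1c->0 2a->2 2b->0 2c->0

Fold the examples into a partial DFA from state 0: repeatedly fix the first undefined (state, symbol) met by the shortest-then-alphabetical prefix, trying targets in increasing order and rejecting any under which an Accept and a Reject string meet in one state with the same remainder; add a state when all current targets are rejected. Accepting states are where Accept strings end.
a: 0a undefined. 0a->0: ok.
b: 0b undefined. 0b->0: ok.
c: 0c undefined. 0c->0: no, bcb/cabb meet in 0. Open state 1: 0c->1.
ca: 1a undefined. 1a->0: no, cab/cabb meet in 0. 1a->1: ok.
cb: 1b undefined. 1b->0: no, bcb/cabb meet in 0. 1b->1: no, bcb/cabb meet in 1. Open state 2: 1b->2.
cc: 1c undefined. 1c->0: ok.
cba: 2a undefined. 2a->0: no, cbaa/b meet in 0. 2a->1: no, cbaa/c meet in 1. 2a->2: ok.
cbc: 2c undefined. 2c->0: ok.
cabb: 2b undefined. 2b->0: ok.
All examples now run through 3 states with every (state, symbol) defined. Accept strings end in {2}, Reject strings end in {0,1}; accept={2}.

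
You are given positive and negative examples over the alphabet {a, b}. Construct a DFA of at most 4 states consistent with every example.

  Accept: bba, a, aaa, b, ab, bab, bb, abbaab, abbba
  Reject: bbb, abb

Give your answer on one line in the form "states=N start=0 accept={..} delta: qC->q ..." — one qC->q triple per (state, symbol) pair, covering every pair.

states=4 start=0 accept={0,1,2} delta: 0a->1 0b->1 1a->0 1b->2 2a->0 2b->3 3a->0 3b->0

State merging on the prefix tree: take the shortest (then alphabetical) example prefix whose next move is undefined and point that move at state 0, else 1, else 2, ...; a target is out if some Accept/Reject pair would then sit in one state with the same input left (inseparable). If every existing state is out, open a new one.
a: 0a undefined. 0a->0: no, bb/abb meet in 0 with "bb" left. Open state 1: 0a->1.
b: 0b undefined. 0b->0: no, b/bbb meet in 0. 0b->1: ok.
aa: 1a undefined. 1a->0: ok.
ab: 1b undefined. 1b->0: no, bba/bbb meet in 1. 1b->1: no, a/bbb meet in 1. Open state 2: 1b->2.
abb: 2b undefined. 2b->0: no, abbba/bbb meet in 0. 2b->1: no, a/bbb meet in 1. 2b->2: no, ab/bbb meet in 2. Open state 3: 2b->3.
bba: 2a undefined. 2a->0: ok.
abba: 3a undefined. 3a->0: ok.
abbb: 3b undefined. 3b->0: ok.
All examples now run through 4 states with every (state, symbol) defined. Accept strings end in {0,1,2}, Reject strings end in {3}; accept={0,1,2}.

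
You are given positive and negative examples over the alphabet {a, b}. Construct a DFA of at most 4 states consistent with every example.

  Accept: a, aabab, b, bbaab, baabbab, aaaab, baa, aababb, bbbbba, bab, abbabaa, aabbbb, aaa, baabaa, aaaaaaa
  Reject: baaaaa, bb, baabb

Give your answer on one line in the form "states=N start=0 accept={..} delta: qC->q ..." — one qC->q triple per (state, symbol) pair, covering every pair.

Fold the examples into a partial DFA from state 0: repeatedly fix the first undefined (state, symbol) met by the shortest-then-alphabetical prefix, trying targets in increasing order and rejecting any under which an Accept and a Reject string meet in one state with the same remainder; add a state when all current targets are rejected. Accepting states are where Accept strings end.
a: 0a undefined. 0a->0: ok.
b: 0b undefined. 0b->0: no, a/baaaaa meet in 0. Open state 1: 0b->1.
ba: 1a undefined. 1a->0: no, a/baaaaa meet in 0. 1a->1: no, aabab/bb meet in 1 with "b" left. Open state 2: 1a->2.
bb: 1b undefined. 1b->0: no, a/bb meet in 0. 1b->1: no, b/bb meet in 1. 1b->2: ok.
baa: 2a undefined. 2a->0: no, a/baaaaa meet in 0. 2a->1: no, aabab/baabb meet in 2 with "b" left. 2a->2: no, baa/baaaaa meet in 2. Open state 3: 2a->3.
bab: 2b undefined. 2b->0: ok.
baaa: 3a undefined. 3a->0: no, a/baaaaa meet in 0. 3a->1: no, bbaab/bb meet in 2. 3a->2: ok.
baab: 3b undefined. 3b->0: no, b/baabb meet in 1. 3b->1: ok.
All examples now run through 4 states with every (state, symbol) defined. Accept strings end in {0,1,3}, Reject strings end in {2}; accept={0,1,3}.

states=4 start=0 accept={0,1,3} delta: 0a->0 0b->1 1a->2 1b->2 2a->3 2b->0 3a->2 3b->1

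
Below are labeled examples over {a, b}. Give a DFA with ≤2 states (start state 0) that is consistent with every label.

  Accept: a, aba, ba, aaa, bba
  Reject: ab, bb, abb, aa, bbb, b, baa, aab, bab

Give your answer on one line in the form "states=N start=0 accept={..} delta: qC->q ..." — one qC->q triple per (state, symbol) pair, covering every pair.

states=2 start=0 accept={1} delta: 0a->1 0b->0 1a->0 1b->0

Grow the machine one transition at a time. Run the examples from 0; the earliest place one falls off (shortest prefix, ties alphabetical) gets sent to the lowest-numbered state that keeps every Accept/Reject pair distinguishable — a pair clashes when both reach the same state with identical unread suffix — and to a fresh state only if none does.
a: 0a undefined. 0a->0: no, a/aa meet in 0. Open state 1: 0a->1.
b: 0b undefined. 0b->0: ok.
aa: 1a undefined. 1a->0: ok.
ab: 1b undefined. 1b->0: ok.
All examples now run through 2 states with every (state, symbol) defined. Accept strings end in {1}, Reject strings end in {0}; accept={1}.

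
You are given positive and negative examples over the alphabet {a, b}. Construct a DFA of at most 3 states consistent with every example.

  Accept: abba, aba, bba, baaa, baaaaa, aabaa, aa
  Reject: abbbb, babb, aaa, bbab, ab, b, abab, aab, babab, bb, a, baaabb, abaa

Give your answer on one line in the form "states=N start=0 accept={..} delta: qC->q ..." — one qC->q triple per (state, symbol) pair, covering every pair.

Grow the machine one transition at a time. Run the examples from 0; the earliest place one falls off (shortest prefix, ties alphabetical) gets sent to the lowest-numbered state that keeps every Accept/Reject pair distinguishable — a pair clashes when both reach the same state with identical unread suffix — and to a fresh state only if none does.
a: 0a undefined. 0a->0: no, aabaa/abaa meet in 0 with "baa" left. Open state 1: 0a->1.
b: 0b undefined. 0b->0: no, bba/a meet in 1. 0b->1: ok.
aa: 1a undefined. 1a->0: no, aabaa/aaa meet in 1. 1a->1: no, baaa/aaa meet in 1. Open state 2: 1a->2.
ab: 1b undefined. 1b->0: no, abba/abaa meet in 2. 1b->1: ok.
aaa: 2a undefined. 2a->0: no, baaa/abbbb meet in 1. 2a->1: ok.
aab: 2b undefined. 2b->0: ok.
All examples now run through 3 states with every (state, symbol) defined. Accept strings end in {2}, Reject strings end in {0,1}; accept={2}.

states=3 start=0 accept={2} delta: 0a->1 0b->1 1a->2 1b->1 2a->1 2b->0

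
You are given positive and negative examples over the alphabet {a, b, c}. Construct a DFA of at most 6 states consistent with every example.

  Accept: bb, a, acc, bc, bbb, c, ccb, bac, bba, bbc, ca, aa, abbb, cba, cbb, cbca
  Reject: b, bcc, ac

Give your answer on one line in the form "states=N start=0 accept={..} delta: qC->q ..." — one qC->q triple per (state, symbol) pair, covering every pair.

states=4 start=0 accept={0,1,3} delta: 0a->1 0b->2 0c->1 1a->0 1b->1 1c->2 2a->0 2b->3 2c->1 3a->0 3b->0 3c->0

State merging on the prefix tree: take the shortest (then alphabetical) example prefix whose next move is undefined and point that move at state 0, else 1, else 2, ...; a target is out if some Accept/Reject pair would then sit in one state with the same input left (inseparable). If every existing state is out, open a new one.
a: 0a undefined. 0a->0: no, c/ac meet in 0 with "c" left. Open state 1: 0a->1.
b: 0b undefined. 0b->0: no, bb/b meet in 0. 0b->1: no, a/b meet in 1. Open state 2: 0b->2.
c: 0c undefined. 0c->0: no, ccb/b meet in 2. 0c->1: ok.
aa: 1a undefined. 1a->0: ok.
ab: 1b undefined. 1b->0: no, cbb/b meet in 2. 1b->1: ok.
ac: 1c undefined. 1c->0: no, ccb/b meet in 2. 1c->1: no, a/ac meet in 1. 1c->2: ok.
ba: 2a undefined. 2a->0: ok.
bb: 2b undefined. 2b->0: no, bbb/b meet in 2. 2b->1: no, bbc/b meet in 2. 2b->2: no, bb/b meet in 2. Open state 3: 2b->3.
bc: 2c undefined. 2c->0: no, a/bcc meet in 1. 2c->1: ok.
bba: 3a undefined. 3a->0: ok.
bbb: 3b undefined. 3b->0: ok.
bbc: 3c undefined. 3c->0: ok.
All examples now run through 4 states with every (state, symbol) defined. Accept strings end in {0,1,3}, Reject strings end in {2}; accept={0,1,3}.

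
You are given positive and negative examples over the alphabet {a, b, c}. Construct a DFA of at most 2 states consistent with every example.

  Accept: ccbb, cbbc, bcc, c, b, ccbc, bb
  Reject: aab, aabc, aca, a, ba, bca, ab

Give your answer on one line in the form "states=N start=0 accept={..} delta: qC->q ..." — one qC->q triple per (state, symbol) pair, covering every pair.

states=2 start=0 accept={0} delta: 0a->1 0b->0 0c->0 1a->1 1b->1 1c->1

State merging on the prefix tree: take the shortest (then alphabetical) example prefix whose next move is undefined and point that move at state 0, else 1, else 2, ...; a target is out if some Accept/Reject pair would then sit in one state with the same input left (inseparable). If every existing state is out, open a new one.
a: 0a undefined. 0a->0: no, b/aab meet in 0 with "b" left. Open state 1: 0a->1.
b: 0b undefined. 0b->0: ok.
c: 0c undefined. 0c->0: ok.
aa: 1a undefined. 1a->0: no, ccbb/aab meet in 0. 1a->1: ok.
ab: 1b undefined. 1b->0: no, ccbb/aab meet in 0. 1b->1: ok.
ac: 1c undefined. 1c->0: no, ccbb/aabc meet in 0. 1c->1: ok.
All examples now run through 2 states with every (state, symbol) defined. Accept strings end in {0}, Reject strings end in {1}; accept={0}.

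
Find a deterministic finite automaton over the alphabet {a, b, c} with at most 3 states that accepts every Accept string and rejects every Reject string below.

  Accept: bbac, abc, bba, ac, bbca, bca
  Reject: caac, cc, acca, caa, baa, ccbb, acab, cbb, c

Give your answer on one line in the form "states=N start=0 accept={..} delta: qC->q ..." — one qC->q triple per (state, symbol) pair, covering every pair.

states=2 start=0 accept={1} delta: 0a->1 0b->0 0c->0 1a->0 1b->1 1c->1

Grow the machine one transition at a time. Run the examples from 0; the earliest place one falls off (shortest prefix, ties alphabetical) gets sent to the lowest-numbered state that keeps every Accept/Reject pair distinguishable — a pair clashes when both reach the same state with identical unread suffix — and to a fresh state only if none does.
a: 0a undefined. 0a->0: no, ac/c meet in 0 with "c" left. Open state 1: 0a->1.
b: 0b undefined. 0b->0: ok.
c: 0c undefined. 0c->0: ok.
ab: 1b undefined. 1b->0: no, abc/cc meet in 0. 1b->1: ok.
ac: 1c undefined. 1c->0: no, bbac/cc meet in 0. 1c->1: ok.
aca: 1a undefined. 1a->0: ok.
All examples now run through 2 states with every (state, symbol) defined. Accept strings end in {1}, Reject strings end in {0}; accept={1}.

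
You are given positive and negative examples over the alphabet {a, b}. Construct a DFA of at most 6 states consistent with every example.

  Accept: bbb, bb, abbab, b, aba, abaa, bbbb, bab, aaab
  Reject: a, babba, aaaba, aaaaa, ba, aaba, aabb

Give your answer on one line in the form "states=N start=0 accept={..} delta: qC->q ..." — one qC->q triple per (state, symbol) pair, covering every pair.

states=5 start=0 accept={0,2,3} delta: 0a->1 0b->0 1a->2 1b->2 2a->3 2b->4 3a->0 3b->0 4a->1 4b->1

Fold the examples into a partial DFA from state 0: repeatedly fix the first undefined (state, symbol) met by the shortest-then-alphabetical prefix, trying targets in increasing order and rejecting any under which an Accept and a Reject string meet in one state with the same remainder; add a state when all current targets are rejected. Accepting states are where Accept strings end.
a: 0a undefined. 0a->0: no, bb/aabb meet in 0 with "bb" left. Open state 1: 0a->1.
b: 0b undefined. 0b->0: ok.
aa: 1a undefined. 1a->0: no, bbb/aabb meet in 0. 1a->1: no, aba/aaaba meet in 1 with "ba" left. Open state 2: 1a->2.
ab: 1b undefined. 1b->0: no, aba/a meet in 1. 1b->1: no, aba/babba meet in 2. 1b->2: ok.
aaa: 2a undefined. 2a->0: no, abaa/a meet in 1. 2a->1: no, aba/a meet in 1. 2a->2: no, aba/aaaaa meet in 2. Open state 3: 2a->3.
aab: 2b undefined. 2b->0: no, bbb/aabb meet in 0. 2b->1: no, abbab/a meet in 1. 2b->2: no, aba/babba meet in 3. 2b->3: no, abaa/babba meet in 3 with "a" left. Open state 4: 2b->4.
aaaa: 3a undefined. 3a->0: ok.
aaab: 3b undefined. 3b->0: ok.
aaba: 4a undefined. 4a->0: no, bbb/babba meet in 0. 4a->1: ok.
aabb: 4b undefined. 4b->0: no, bbb/aabb meet in 0. 4b->1: ok.
All examples now run through 5 states with every (state, symbol) defined. Accept strings end in {0,2,3}, Reject strings end in {1}; accept={0,2,3}.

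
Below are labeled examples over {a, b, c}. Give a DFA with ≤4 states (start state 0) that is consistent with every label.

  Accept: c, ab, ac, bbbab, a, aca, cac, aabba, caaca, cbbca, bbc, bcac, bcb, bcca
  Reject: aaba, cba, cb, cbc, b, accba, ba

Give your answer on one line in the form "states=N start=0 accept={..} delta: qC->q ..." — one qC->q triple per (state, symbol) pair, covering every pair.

Fold the examples into a partial DFA from state 0: repeatedly fix the first undefined (state, symbol) met by the shortest-then-alphabetical prefix, trying targets in increasing order and rejecting any under which an Accept and a Reject string meet in one state with the same remainder; add a state when all current targets are rejected. Accepting states are where Accept strings end.
a: 0a undefined. 0a->0: no, ab/b meet in 0 with "b" left. Open state 1: 0a->1.
b: 0b undefined. 0b->0: no, a/ba meet in 1. 0b->1: no, a/b meet in 1. Open state 2: 0b->2.
c: 0c undefined. 0c->0: ok.
aa: 1a undefined. 1a->0: ok.
ab: 1b undefined. 1b->0: ok.
ac: 1c undefined. 1c->0: ok.
ba: 2a undefined. 2a->0: no, c/aaba meet in 0. 2a->1: no, a/aaba meet in 1. 2a->2: ok.
bb: 2b undefined. 2b->0: ok.
bc: 2c undefined. 2c->0: no, c/cbc meet in 0. 2c->1: no, a/cbc meet in 1. 2c->2: no, bcac/aaba meet in 2. Open state 3: 2c->3.
bca: 3a undefined. 3a->0: ok.
bcb: 3b undefined. 3b->0: ok.
bcc: 3c undefined. 3c->0: ok.
All examples now run through 4 states with every (state, symbol) defined. Accept strings end in {0,1}, Reject strings end in {2,3}; accept={0,1}.

states=4 start=0 accept={0,1} delta: 0a->1 0b->2 0c->0 1a->0 1b->0 1c->0 2a->2 2b->0 2c->3 3a->0 3b->0 3c->0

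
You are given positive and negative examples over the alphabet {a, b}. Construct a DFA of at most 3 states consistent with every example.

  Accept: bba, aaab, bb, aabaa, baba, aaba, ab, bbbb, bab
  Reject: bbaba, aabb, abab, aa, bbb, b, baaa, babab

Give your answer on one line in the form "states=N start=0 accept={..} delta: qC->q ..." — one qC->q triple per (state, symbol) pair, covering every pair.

Fold the examples into a partial DFA from state 0: repeatedly fix the first undefined (state, symbol) met by the shortest-then-alphabetical prefix, trying targets in increasing order and rejecting any under which an Accept and a Reject string meet in one state with the same remainder; add a state when all current targets are rejected. Accepting states are where Accept strings end.
a: 0a undefined. 0a->0: no, aaab/b meet in 0 with "b" left. Open state 1: 0a->1.
b: 0b undefined. 0b->0: no, bb/bbb meet in 0. 0b->1: ok.
aa: 1a undefined. 1a->0: no, aaab/aabb meet in 1 with "b" left. 1a->1: ok.
ab: 1b undefined. 1b->0: no, bba/bbaba meet in 1. 1b->1: no, bba/bbaba meet in 1. Open state 2: 1b->2.
aba: 2a undefined. 2a->0: no, aabaa/bbaba meet in 1. 2a->1: no, bba/bbaba meet in 1. 2a->2: ok.
bbb: 2b undefined. 2b->0: no, bbbb/bbaba meet in 1. 2b->1: ok.
All examples now run through 3 states with every (state, symbol) defined. Accept strings end in {2}, Reject strings end in {1}; accept={2}.

states=3 start=0 accept={2} delta: 0a->1 0b->1 1a->1 1b->2 2a->2 2b->1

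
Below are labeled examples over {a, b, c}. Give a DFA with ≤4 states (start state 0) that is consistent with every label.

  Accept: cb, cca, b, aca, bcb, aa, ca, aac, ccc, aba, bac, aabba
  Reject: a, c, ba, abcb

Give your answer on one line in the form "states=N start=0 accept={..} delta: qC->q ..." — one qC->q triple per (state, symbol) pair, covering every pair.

states=3 start=0 accept={0,2} delta: 0a->1 0b->0 0c->1 1a->2 1b->2 1c->2 2a->0 2b->1 2c->2

Fold the examples into a partial DFA from state 0: repeatedly fix the first undefined (state, symbol) met by the shortest-then-alphabetical prefix, trying targets in increasing order and rejecting any under which an Accept and a Reject string meet in one state with the same remainder; add a state when all current targets are rejected. Accepting states are where Accept strings end.
a: 0a undefined. 0a->0: no, bcb/abcb meet in 0 with "bcb" left. Open state 1: 0a->1.
b: 0b undefined. 0b->0: ok.
c: 0c undefined. 0c->0: no, cb/c meet in 0. 0c->1: ok.
aa: 1a undefined. 1a->0: no, aac/a meet in 1. 1a->1: no, aa/a meet in 1. Open state 2: 1a->2.
ab: 1b undefined. 1b->0: no, cb/abcb meet in 0. 1b->1: no, cb/a meet in 1. 1b->2: ok.
ac: 1c undefined. 1c->0: no, cca/a meet in 1. 1c->1: no, ccc/a meet in 1. 1c->2: ok.
aab: 2b undefined. 2b->0: no, aabba/a meet in 1. 2b->1: ok.
aac: 2c undefined. 2c->0: no, b/abcb meet in 0. 2c->1: no, cb/abcb meet in 2. 2c->2: ok.
aba: 2a undefined. 2a->0: ok.
All examples now run through 3 states with every (state, symbol) defined. Accept strings end in {0,2}, Reject strings end in {1}; accept={0,2}.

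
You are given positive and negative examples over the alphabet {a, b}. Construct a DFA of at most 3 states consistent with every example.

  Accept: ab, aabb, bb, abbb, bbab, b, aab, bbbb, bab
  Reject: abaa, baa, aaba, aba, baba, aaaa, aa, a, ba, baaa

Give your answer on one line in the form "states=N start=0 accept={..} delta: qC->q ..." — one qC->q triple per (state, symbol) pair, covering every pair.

states=2 start=0 accept={1} delta: 0a->0 0b->1 1a->0 1b->1

Fold the examples into a partial DFA from state 0: repeatedly fix the first undefined (state, symbol) met by the shortest-then-alphabetical prefix, trying targets in increasing order and rejecting any under which an Accept and a Reject string meet in one state with the same remainder; add a state when all current targets are rejected. Accepting states are where Accept strings end.
a: 0a undefined. 0a->0: ok.
b: 0b undefined. 0b->0: no, ab/abaa meet in 0. Open state 1: 0b->1.
ba: 1a undefined. 1a->0: ok.
bb: 1b undefined. 1b->0: no, aabb/abaa meet in 0. 1b->1: ok.
All examples now run through 2 states with every (state, symbol) defined. Accept strings end in {1}, Reject strings end in {0}; accept={1}.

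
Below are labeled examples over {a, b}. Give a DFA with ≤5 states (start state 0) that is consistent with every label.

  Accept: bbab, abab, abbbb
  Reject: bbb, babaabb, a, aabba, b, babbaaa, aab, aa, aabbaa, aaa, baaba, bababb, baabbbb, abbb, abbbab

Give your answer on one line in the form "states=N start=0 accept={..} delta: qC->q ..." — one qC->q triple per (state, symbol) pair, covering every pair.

states=4 start=0 accept={2} delta: 0a->0 0b->1 1a->1 1b->2 2a->1 2b->3 3a->0 3b->2

Fold the examples into a partial DFA from state 0: repeatedly fix the first undefined (state, symbol) met by the shortest-then-alphabetical prefix, trying targets in increasing order and rejecting any under which an Accept and a Reject string meet in one state with the same remainder; add a state when all current targets are rejected. Accepting states are where Accept strings end.
a: 0a undefined. 0a->0: ok.
b: 0b undefined. 0b->0: no, bbab/bbb meet in 0. Open state 1: 0b->1.
ba: 1a undefined. 1a->0: no, abab/b meet in 1. 1a->1: ok.
bb: 1b undefined. 1b->0: no, bbab/bbb meet in 1. 1b->1: no, bbab/bbb meet in 1. Open state 2: 1b->2.
bba: 2a undefined. 2a->0: no, bbab/b meet in 1. 2a->1: ok.
bbb: 2b undefined. 2b->0: no, bbab/baabbbb meet in 2. 2b->1: no, bbab/abbbab meet in 2. 2b->2: no, bbab/bbb meet in 2. Open state 3: 2b->3.
abbba: 3a undefined. 3a->0: ok.
abbbb: 3b undefined. 3b->0: no, abbbb/a meet in 0. 3b->1: no, bbab/baabbbb meet in 2. 3b->2: ok.
All examples now run through 4 states with every (state, symbol) defined. Accept strings end in {2}, Reject strings end in {0,1,3}; accept={2}.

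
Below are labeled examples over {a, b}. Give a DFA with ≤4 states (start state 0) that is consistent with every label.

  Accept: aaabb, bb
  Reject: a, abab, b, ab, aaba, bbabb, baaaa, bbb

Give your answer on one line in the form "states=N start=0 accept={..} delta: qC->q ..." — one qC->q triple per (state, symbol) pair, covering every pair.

Fold the examples into a partial DFA from state 0: repeatedly fix the first undefined (state, symbol) met by the shortest-then-alphabetical prefix, trying targets in increasing order and rejecting any under which an Accept and a Reject string meet in one state with the same remainder; add a state when all current targets are rejected. Accepting states are where Accept strings end.
a: 0a undefined. 0a->0: ok.
b: 0b undefined. 0b->0: no, aaabb/a meet in 0. Open state 1: 0b->1.
ba: 1a undefined. 1a->0: ok.
bb: 1b undefined. 1b->0: no, aaabb/a meet in 0. 1b->1: no, aaabb/abab meet in 1. Open state 2: 1b->2.
bba: 2a undefined. 2a->0: no, aaabb/bbabb meet in 2. 2a->1: ok.
bbb: 2b undefined. 2b->0: ok.
All examples now run through 3 states with every (state, symbol) defined. Accept strings end in {2}, Reject strings end in {0,1}; accept={2}.

states=3 start=0 accept={2} delta: 0a->0 0b->1 1a->0 1b->2 2a->1 2b->0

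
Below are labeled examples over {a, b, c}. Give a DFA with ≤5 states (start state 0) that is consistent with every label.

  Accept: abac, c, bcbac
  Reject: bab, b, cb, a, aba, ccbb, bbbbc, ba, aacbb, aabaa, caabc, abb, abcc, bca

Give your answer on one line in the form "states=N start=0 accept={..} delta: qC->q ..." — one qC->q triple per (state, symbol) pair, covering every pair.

Fold the examples into a partial DFA from state 0: repeatedly fix the first undefined (state, symbol) met by the shortest-then-alphabetical prefix, trying targets in increasing order and rejecting any under which an Accept and a Reject string meet in one state with the same remainder; add a state when all current targets are rejected. Accepting states are where Accept strings end.
a: 0a undefined. 0a->0: ok.
b: 0b undefined. 0b->0: no, abac/bbbbc meet in 0 with "c" left. Open state 1: 0b->1.
c: 0c undefined. 0c->0: no, c/a meet in 0. 0c->1: no, c/b meet in 1. Open state 2: 0c->2.
ba: 1a undefined. 1a->0: ok.
bb: 1b undefined. 1b->0: no, abac/bbbbc meet in 2. 1b->1: ok.
bc: 1c undefined. 1c->0: no, abac/abcc meet in 2. 1c->1: ok.
ca: 2a undefined. 2a->0: ok.
cb: 2b undefined. 2b->0: ok.
cc: 2c undefined. 2c->0: ok.
All examples now run through 3 states with every (state, symbol) defined. Accept strings end in {2}, Reject strings end in {0,1}; accept={2}.

states=3 start=0 accept={2} delta: 0a->0 0b->1 0c->2 1a->0 1b->1 1c->1 2a->0 2b->0 2c->0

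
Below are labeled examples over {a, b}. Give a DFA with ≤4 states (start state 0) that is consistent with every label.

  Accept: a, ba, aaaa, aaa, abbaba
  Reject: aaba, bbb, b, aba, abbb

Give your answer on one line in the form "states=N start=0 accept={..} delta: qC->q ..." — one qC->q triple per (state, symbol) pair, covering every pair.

State merging on the prefix tree: take the shortest (then alphabetical) example prefix whose next move is undefined and point that move at state 0, else 1, else 2, ...; a target is out if some Accept/Reject pair would then sit in one state with the same input left (inseparable). If every existing state is out, open a new one.
a: 0a undefined. 0a->0: no, ba/aaba meet in 0 with "ba" left. Open state 1: 0a->1.
b: 0b undefined. 0b->0: ok.
aa: 1a undefined. 1a->0: no, a/aaba meet in 1. 1a->1: ok.
ab: 1b undefined. 1b->0: no, a/aaba meet in 1. 1b->1: no, a/aaba meet in 1. Open state 2: 1b->2.
aba: 2a undefined. 2a->0: ok.
abb: 2b undefined. 2b->0: no, abbaba/aaba meet in 0. 2b->1: no, abbaba/aaba meet in 0. 2b->2: ok.
All examples now run through 3 states with every (state, symbol) defined. Accept strings end in {1}, Reject strings end in {0,2}; accept={1}.

states=3 start=0 accept={1} delta: 0a->1 0b->0 1a->1 1b->2 2a->0 2b->2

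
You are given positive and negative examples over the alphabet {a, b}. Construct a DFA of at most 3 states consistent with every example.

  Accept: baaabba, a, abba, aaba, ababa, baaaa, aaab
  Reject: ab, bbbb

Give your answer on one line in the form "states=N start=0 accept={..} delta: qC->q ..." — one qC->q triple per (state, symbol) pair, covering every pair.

State merging on the prefix tree: take the shortest (then alphabetical) example prefix whose next move is undefined and point that move at state 0, else 1, else 2, ...; a target is out if some Accept/Reject pair would then sit in one state with the same input left (inseparable). If every existing state is out, open a new one.
a: 0a undefined. 0a->0: no, aaab/ab meet in 0 with "b" left. Open state 1: 0a->1.
b: 0b undefined. 0b->0: ok.
aa: 1a undefined. 1a->0: no, baaaa/bbbb meet in 0. 1a->1: no, aaab/ab meet in 1 with "b" left. Open state 2: 1a->2.
ab: 1b undefined. 1b->0: ok.
aaa: 2a undefined. 2a->0: no, aaab/ab meet in 0. 2a->1: no, aaab/ab meet in 0. 2a->2: ok.
aab: 2b undefined. 2b->0: no, aaab/ab meet in 0. 2b->1: ok.
All examples now run through 3 states with every (state, symbol) defined. Accept strings end in {1,2}, Reject strings end in {0}; accept={1,2}.

states=3 start=0 accept={1,2} delta: 0a->1 0b->0 1a->2 1b->0 2a->2 2b->1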